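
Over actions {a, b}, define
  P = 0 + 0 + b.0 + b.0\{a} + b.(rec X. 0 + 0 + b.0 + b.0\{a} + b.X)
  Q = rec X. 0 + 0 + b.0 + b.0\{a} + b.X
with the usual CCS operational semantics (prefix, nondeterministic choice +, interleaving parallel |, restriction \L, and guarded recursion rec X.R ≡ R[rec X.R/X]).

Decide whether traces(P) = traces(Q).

LTS(P): 4 reachable states
  s0 = 0 + 0 + b.0 + b.0\{a} + b.(rec X. 0 + 0 + b.0 + b.0\{a} + b.X) ⊢ --b--▸ s1, --b--▸ s2, --b--▸ s3
  s1 = 0 ⊢ ∅
  s2 = 0\{a} ⊢ ∅
  s3 = rec X. 0 + 0 + b.0 + b.0\{a} + b.X ⊢ --b--▸ s1, --b--▸ s2, --b--▸ s3
LTS(Q): 3 reachable states
  t0 = rec X. 0 + 0 + b.0 + b.0\{a} + b.X ⊢ --b--▸ t0, --b--▸ t1, --b--▸ t2
  t1 = 0 ⊢ ∅
  t2 = 0\{a} ⊢ ∅
Partition-refinement fixed point:
  B0 = {s0, s3, t0}
  B1 = {s1, s2, t1, t2}
s0 ∈ B0, t0 ∈ B0 → same block
Bisimilar ⇒ trace-equivalent.

trace-equivalent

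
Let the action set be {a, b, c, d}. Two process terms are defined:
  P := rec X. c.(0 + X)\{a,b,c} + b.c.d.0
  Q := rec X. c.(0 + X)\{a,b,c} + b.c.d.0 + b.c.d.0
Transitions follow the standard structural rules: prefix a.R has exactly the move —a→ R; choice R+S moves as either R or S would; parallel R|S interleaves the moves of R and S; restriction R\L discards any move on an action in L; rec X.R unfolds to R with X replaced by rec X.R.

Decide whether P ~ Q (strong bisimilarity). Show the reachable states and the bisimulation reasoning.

YES

LTS(P): 5 reachable states
  m0 = rec X. c.(0 + X)\{a,b,c} + b.c.d.0 → —b→ m1, —c→ m2
  m1 = c.d.0 → —c→ m3
  m2 = (0 + (rec X. c.(0 + X)\{a,b,c} + b.c.d.0))\{a,b,c} → ∅
  m3 = d.0 → —d→ m4
  m4 = 0 → ∅
LTS(Q): 5 reachable states
  n0 = rec X. c.(0 + X)\{a,b,c} + b.c.d.0 + b.c.d.0 → —b→ n1, —c→ n2
  n1 = c.d.0 → —c→ n3
  n2 = (0 + (rec X. c.(0 + X)\{a,b,c} + b.c.d.0 + b.c.d.0))\{a,b,c} → ∅
  n3 = d.0 → —d→ n4
  n4 = 0 → ∅
Bisimilarity quotient blocks:
  B0 = {m0, n0}
  B1 = {m2, m4, n2, n4}
  B2 = {m1, n1}
  B3 = {m3, n3}
m0 ∈ B0, n0 ∈ B0 → same block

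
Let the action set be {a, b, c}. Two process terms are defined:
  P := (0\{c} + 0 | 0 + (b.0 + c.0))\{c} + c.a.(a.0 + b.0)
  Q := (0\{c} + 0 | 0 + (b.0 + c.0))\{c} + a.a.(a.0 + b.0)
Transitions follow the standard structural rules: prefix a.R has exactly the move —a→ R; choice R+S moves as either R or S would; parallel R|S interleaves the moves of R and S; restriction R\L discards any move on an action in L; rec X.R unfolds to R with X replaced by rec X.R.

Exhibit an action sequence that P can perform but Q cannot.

P's transition system — 5 states:
  m0 = (0\{c} + 0 | 0 + (b.0 + c.0))\{c} + c.a.(a.0 + b.0) ⊢ ··b··> m1, ··c··> m2
  m1 = 0\{c} ⊢ ·
  m2 = a.(a.0 + b.0) ⊢ ··a··> m3
  m3 = a.0 + b.0 ⊢ ··a··> m4, ··b··> m4
  m4 = 0 ⊢ ·
Q's transition system — 5 states:
  n0 = (0\{c} + 0 | 0 + (b.0 + c.0))\{c} + a.a.(a.0 + b.0) ⊢ ··a··> n1, ··b··> n2
  n1 = a.(a.0 + b.0) ⊢ ··a··> n3
  n2 = 0\{c} ⊢ ·
  n3 = a.0 + b.0 ⊢ ··a··> n4, ··b··> n4
  n4 = 0 ⊢ ·
Executing c from P (initial set {m0}):
  after c @ step 1: {m2}
  P completes σ.
Executing c from Q (initial set {n0}):
  after c @ step 1: no successor for Q

c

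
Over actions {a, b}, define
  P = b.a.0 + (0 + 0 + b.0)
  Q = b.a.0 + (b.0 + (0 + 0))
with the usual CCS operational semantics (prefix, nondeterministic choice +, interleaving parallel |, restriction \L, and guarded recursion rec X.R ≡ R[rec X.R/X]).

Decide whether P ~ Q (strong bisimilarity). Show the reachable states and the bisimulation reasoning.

P's transition system — 3 states:
  p0 = b.a.0 + (0 + 0 + b.0) → --b--▸ p1, --b--▸ p2
  p1 = 0 → ·
  p2 = a.0 → --a--▸ p1
Q's transition system — 3 states:
  q0 = b.a.0 + (b.0 + (0 + 0)) → --b--▸ q1, --b--▸ q2
  q1 = 0 → ·
  q2 = a.0 → --a--▸ q1
Partition-refinement fixed point:
  B0 = {p0, q0}
  B1 = {p2, q2}
  B2 = {p1, q1}
p0 ∈ B0, q0 ∈ B0 → same block

YES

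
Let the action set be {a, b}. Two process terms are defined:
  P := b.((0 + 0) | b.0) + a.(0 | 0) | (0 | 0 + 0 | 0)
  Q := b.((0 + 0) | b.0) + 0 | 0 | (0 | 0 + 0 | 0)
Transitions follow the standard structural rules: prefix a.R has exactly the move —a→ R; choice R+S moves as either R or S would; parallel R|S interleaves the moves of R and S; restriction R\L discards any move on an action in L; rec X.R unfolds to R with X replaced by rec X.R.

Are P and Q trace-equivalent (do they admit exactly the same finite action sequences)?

P's transition system — 4 states:
  u0 = b.((0 + 0) | b.0) + a.(0 | 0) | (0 | 0 + 0 | 0) → ··a··> u1, ··b··> u2
  u1 = 0 | 0 | (0 | 0 + 0 | 0) → deadlocked
  u2 = (0 + 0) | b.0 → ··b··> u3
  u3 = (0 + 0) | 0 → deadlocked
Q's transition system — 3 states:
  v0 = b.((0 + 0) | b.0) + 0 | 0 | (0 | 0 + 0 | 0) → ··b··> v1
  v1 = (0 + 0) | b.0 → ··b··> v2
  v2 = (0 + 0) | 0 → deadlocked
Trace ⟨a⟩ through P, begin at {u0}:
  after a @ step 1: {u1}
  — P admits the full trace.
Trace ⟨a⟩ through Q, begin at {v0}:
  after a @ step 1: no successor for Q

NO — witness ⟨a⟩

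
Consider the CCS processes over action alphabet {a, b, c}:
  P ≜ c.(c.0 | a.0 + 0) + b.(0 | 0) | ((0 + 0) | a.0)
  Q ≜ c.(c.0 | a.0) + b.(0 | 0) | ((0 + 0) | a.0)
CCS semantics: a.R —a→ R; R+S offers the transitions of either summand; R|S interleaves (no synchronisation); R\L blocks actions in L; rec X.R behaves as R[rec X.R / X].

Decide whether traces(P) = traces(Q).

traces(P) = traces(Q)

Reachable graph of P (8 states):
  s0 = c.(c.0 | a.0 + 0) + b.(0 | 0) | ((0 + 0) | a.0) ⊢ =a=> s1, =b=> s2, =c=> s3
  s1 = b.(0 | 0) | ((0 + 0) | 0) ⊢ =b=> s4
  s2 = 0 | 0 | ((0 + 0) | a.0) ⊢ =a=> s4
  s3 = c.0 | a.0 + 0 ⊢ =a=> s5, =c=> s6
  s4 = 0 | 0 | ((0 + 0) | 0) ⊢ deadlocked
  s5 = c.0 | 0 ⊢ =c=> s7
  s6 = 0 | a.0 ⊢ =a=> s7
  s7 = 0 | 0 ⊢ deadlocked
Reachable graph of Q (8 states):
  t0 = c.(c.0 | a.0) + b.(0 | 0) | ((0 + 0) | a.0) ⊢ =a=> t1, =b=> t2, =c=> t3
  t1 = b.(0 | 0) | ((0 + 0) | 0) ⊢ =b=> t4
  t2 = 0 | 0 | ((0 + 0) | a.0) ⊢ =a=> t4
  t3 = c.0 | a.0 ⊢ =a=> t5, =c=> t6
  t4 = 0 | 0 | ((0 + 0) | 0) ⊢ deadlocked
  t5 = c.0 | 0 ⊢ =c=> t7
  t6 = 0 | a.0 ⊢ =a=> t7
  t7 = 0 | 0 ⊢ deadlocked
Coarsest stable partition (strong bisimilarity classes):
  B0 = {s0, t0}
  B1 = {s3, t3}
  B2 = {s5, t5}
  B3 = {s4, s7, t4, t7}
  B4 = {s2, s6, t2, t6}
  B5 = {s1, t1}
s0 ∈ B0, t0 ∈ B0 → same block
Bisimilar ⇒ trace-equivalent.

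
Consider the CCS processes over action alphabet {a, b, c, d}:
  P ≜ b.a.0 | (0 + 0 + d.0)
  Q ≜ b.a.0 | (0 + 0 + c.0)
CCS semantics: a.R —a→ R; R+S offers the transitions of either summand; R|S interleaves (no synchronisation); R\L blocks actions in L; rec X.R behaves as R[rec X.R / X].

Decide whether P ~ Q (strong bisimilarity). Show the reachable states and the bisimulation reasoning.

Reachable graph of P (6 states):
  m0 = b.a.0 | (0 + 0 + d.0) | —b→ m1, —d→ m2
  m1 = a.0 | (0 + 0 + d.0) | —a→ m3, —d→ m4
  m2 = b.a.0 | 0 | —b→ m4
  m3 = 0 | (0 + 0 + d.0) | —d→ m5
  m4 = a.0 | 0 | —a→ m5
  m5 = 0 | 0 | stopped
Reachable graph of Q (6 states):
  n0 = b.a.0 | (0 + 0 + c.0) | —b→ n1, —c→ n2
  n1 = a.0 | (0 + 0 + c.0) | —a→ n3, —c→ n4
  n2 = b.a.0 | 0 | —b→ n4
  n3 = 0 | (0 + 0 + c.0) | —c→ n5
  n4 = a.0 | 0 | —a→ n5
  n5 = 0 | 0 | stopped
Partition-refinement fixed point:
  B0 = {m0}
  B1 = {m1}
  B2 = {m4, n4}
  B3 = {m5, n5}
  B4 = {m3}
  B5 = {m2, n2}
  B6 = {n0}
  B7 = {n1}
  B8 = {n3}
m0 ∈ B0, n0 ∈ B6 → different blocks

P ≁ Q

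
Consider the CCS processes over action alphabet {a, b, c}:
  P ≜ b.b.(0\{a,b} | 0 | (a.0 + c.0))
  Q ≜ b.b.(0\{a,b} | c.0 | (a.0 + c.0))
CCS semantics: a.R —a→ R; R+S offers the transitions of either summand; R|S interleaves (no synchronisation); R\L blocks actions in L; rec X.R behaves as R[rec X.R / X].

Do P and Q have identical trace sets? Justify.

P's transition system — 4 states:
  u0 = b.b.(0\{a,b} | 0 | (a.0 + c.0)) | =b=> u1
  u1 = b.(0\{a,b} | 0 | (a.0 + c.0)) | =b=> u2
  u2 = 0\{a,b} | 0 | (a.0 + c.0) | =a=> u3, =c=> u3
  u3 = 0\{a,b} | 0 | 0 | (no moves)
Q's transition system — 6 states:
  v0 = b.b.(0\{a,b} | c.0 | (a.0 + c.0)) | =b=> v1
  v1 = b.(0\{a,b} | c.0 | (a.0 + c.0)) | =b=> v2
  v2 = 0\{a,b} | c.0 | (a.0 + c.0) | =a=> v3, =c=> v3, =c=> v4
  v3 = 0\{a,b} | c.0 | 0 | =c=> v5
  v4 = 0\{a,b} | 0 | (a.0 + c.0) | =a=> v5, =c=> v5
  v5 = 0\{a,b} | 0 | 0 | (no moves)
Trace ⟨bbac⟩ through Q, begin at {v0}:
  after b @ step 1: {v1}
  after b @ step 2: {v2}
  after a @ step 3: {v3}
  after c @ step 4: {v5}
  — Q admits the full trace.
Trace ⟨bbac⟩ through P, begin at {u0}:
  after b @ step 1: {u1}
  after b @ step 2: {u2}
  after a @ step 3: {u3}
  after c @ step 4: ∅ (P stuck)

NO — witness ⟨bbac⟩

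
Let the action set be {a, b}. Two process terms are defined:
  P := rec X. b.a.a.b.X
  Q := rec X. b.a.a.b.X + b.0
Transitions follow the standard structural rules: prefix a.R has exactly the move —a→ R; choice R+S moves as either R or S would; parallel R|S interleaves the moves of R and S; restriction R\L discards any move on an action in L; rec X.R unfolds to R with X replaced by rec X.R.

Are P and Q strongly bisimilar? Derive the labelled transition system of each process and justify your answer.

Reachable graph of P (4 states):
  m0 = rec X. b.a.a.b.X has moves —b→ m1
  m1 = a.a.b.(rec X. b.a.a.b.X) has moves —a→ m2
  m2 = a.b.(rec X. b.a.a.b.X) has moves —a→ m3
  m3 = b.(rec X. b.a.a.b.X) has moves —b→ m0
Reachable graph of Q (5 states):
  n0 = rec X. b.a.a.b.X + b.0 has moves —b→ n1, —b→ n2
  n1 = 0 has moves ∅
  n2 = a.a.b.(rec X. b.a.a.b.X + b.0) has moves —a→ n3
  n3 = a.b.(rec X. b.a.a.b.X + b.0) has moves —a→ n4
  n4 = b.(rec X. b.a.a.b.X + b.0) has moves —b→ n0
Bisimilarity quotient blocks:
  B0 = {m0}
  B1 = {m1}
  B2 = {m2}
  B3 = {m3}
  B4 = {n0}
  B5 = {n2}
  B6 = {n3}
  B7 = {n4}
  B8 = {n1}
m0 ∈ B0, n0 ∈ B4 → different blocks

not bisimilar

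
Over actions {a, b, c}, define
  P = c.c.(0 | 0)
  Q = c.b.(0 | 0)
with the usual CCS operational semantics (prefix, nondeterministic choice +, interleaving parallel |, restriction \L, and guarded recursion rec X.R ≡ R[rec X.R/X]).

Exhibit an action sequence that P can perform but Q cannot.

Reachable graph of P (3 states):
  p0 = c.c.(0 | 0) → -c-> p1
  p1 = c.(0 | 0) → -c-> p2
  p2 = 0 | 0 → ∅
Reachable graph of Q (3 states):
  q0 = c.b.(0 | 0) → -c-> q1
  q1 = b.(0 | 0) → -b-> q2
  q2 = 0 | 0 → ∅
Trace ⟨cc⟩ through P, begin at {p0}:
  step 1 (c): {p1}
  step 2 (c): {p2}
  ✓ P
Trace ⟨cc⟩ through Q, begin at {q0}:
  step 1 (c): {q1}
  step 2 (c): ∅ (Q stuck)

cc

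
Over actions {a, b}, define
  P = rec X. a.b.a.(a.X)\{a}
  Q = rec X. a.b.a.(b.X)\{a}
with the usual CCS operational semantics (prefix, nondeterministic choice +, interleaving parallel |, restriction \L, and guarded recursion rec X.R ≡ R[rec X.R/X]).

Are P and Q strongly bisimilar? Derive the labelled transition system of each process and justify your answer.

NO

P's transition system — 4 states:
  u0 = rec X. a.b.a.(a.X)\{a} :: —a→ u1
  u1 = b.a.(a.(rec X. a.b.a.(a.X)\{a}))\{a} :: —b→ u2
  u2 = a.(a.(rec X. a.b.a.(a.X)\{a}))\{a} :: —a→ u3
  u3 = (a.(rec X. a.b.a.(a.X)\{a}))\{a} :: stopped
Q's transition system — 5 states:
  v0 = rec X. a.b.a.(b.X)\{a} :: —a→ v1
  v1 = b.a.(b.(rec X. a.b.a.(b.X)\{a}))\{a} :: —b→ v2
  v2 = a.(b.(rec X. a.b.a.(b.X)\{a}))\{a} :: —a→ v3
  v3 = (b.(rec X. a.b.a.(b.X)\{a}))\{a} :: —b→ v4
  v4 = (rec X. a.b.a.(b.X)\{a})\{a} :: stopped
Partition-refinement fixed point:
  B0 = {u0}
  B1 = {u1}
  B2 = {u2}
  B3 = {u3, v4}
  B4 = {v0}
  B5 = {v1}
  B6 = {v2}
  B7 = {v3}
u0 ∈ B0, v0 ∈ B4 → different blocks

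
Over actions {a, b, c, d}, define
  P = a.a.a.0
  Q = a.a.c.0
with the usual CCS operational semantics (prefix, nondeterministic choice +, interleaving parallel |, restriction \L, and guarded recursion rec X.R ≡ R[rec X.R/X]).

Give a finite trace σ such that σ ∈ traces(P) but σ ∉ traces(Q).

LTS(P): 4 reachable states
  p0 = a.a.a.0 → -a-> p1
  p1 = a.a.0 → -a-> p2
  p2 = a.0 → -a-> p3
  p3 = 0 → stopped
LTS(Q): 4 reachable states
  q0 = a.a.c.0 → -a-> q1
  q1 = a.c.0 → -a-> q2
  q2 = c.0 → -c-> q3
  q3 = 0 → stopped
Run σ = ⟨aaa⟩ on P: start {p0}
  after a @ step 1: {p1}
  after a @ step 2: {p2}
  after a @ step 3: {p3}
  — P admits the full trace.
Run σ = ⟨aaa⟩ on Q: start {q0}
  after a @ step 1: {q1}
  after a @ step 2: {q2}
  after a @ step 3: no successor for Q

aaa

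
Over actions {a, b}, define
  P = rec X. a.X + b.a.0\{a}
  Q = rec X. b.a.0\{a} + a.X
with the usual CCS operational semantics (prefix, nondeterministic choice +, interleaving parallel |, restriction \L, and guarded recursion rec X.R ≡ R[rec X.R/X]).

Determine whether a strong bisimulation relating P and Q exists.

P's transition system — 3 states:
  s0 = rec X. a.X + b.a.0\{a} has moves —a→ s0, —b→ s1
  s1 = a.0\{a} has moves —a→ s2
  s2 = 0\{a} has moves stopped
Q's transition system — 3 states:
  t0 = rec X. b.a.0\{a} + a.X has moves —a→ t0, —b→ t1
  t1 = a.0\{a} has moves —a→ t2
  t2 = 0\{a} has moves stopped
Partition-refinement fixed point:
  B0 = {s0, t0}
  B1 = {s1, t1}
  B2 = {s2, t2}
s0 ∈ B0, t0 ∈ B0 → same block

YES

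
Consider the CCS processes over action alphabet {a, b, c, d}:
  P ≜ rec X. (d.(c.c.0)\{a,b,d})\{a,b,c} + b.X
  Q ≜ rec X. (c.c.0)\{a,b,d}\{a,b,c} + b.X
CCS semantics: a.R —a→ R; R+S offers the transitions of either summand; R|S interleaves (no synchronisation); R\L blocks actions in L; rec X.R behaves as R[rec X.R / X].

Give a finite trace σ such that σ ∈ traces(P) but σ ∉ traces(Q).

P's transition system — 2 states:
  p0 = rec X. (d.(c.c.0)\{a,b,d})\{a,b,c} + b.X :: —b→ p0, —d→ p1
  p1 = (c.c.0)\{a,b,d}\{a,b,c} :: (no moves)
Q's transition system — 1 states:
  q0 = rec X. (c.c.0)\{a,b,d}\{a,b,c} + b.X :: —b→ q0
Executing d from P (initial set {p0}):
  after d @ step 1: {p1}
  P completes σ.
Executing d from Q (initial set {q0}):
  after d @ step 1: ∅ (Q stuck)

d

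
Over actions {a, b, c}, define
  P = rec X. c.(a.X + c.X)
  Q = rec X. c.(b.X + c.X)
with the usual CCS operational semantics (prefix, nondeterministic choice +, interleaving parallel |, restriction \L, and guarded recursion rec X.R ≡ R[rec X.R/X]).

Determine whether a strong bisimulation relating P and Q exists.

P ≁ Q

LTS(P): 2 reachable states
  u0 = rec X. c.(a.X + c.X) ⊢ ··c··> u1
  u1 = a.(rec X. c.(a.X + c.X)) + c.(rec X. c.(a.X + c.X)) ⊢ ··a··> u0, ··c··> u0
LTS(Q): 2 reachable states
  v0 = rec X. c.(b.X + c.X) ⊢ ··c··> v1
  v1 = b.(rec X. c.(b.X + c.X)) + c.(rec X. c.(b.X + c.X)) ⊢ ··b··> v0, ··c··> v0
Coarsest stable partition (strong bisimilarity classes):
  B0 = {u0}
  B1 = {u1}
  B2 = {v0}
  B3 = {v1}
u0 ∈ B0, v0 ∈ B2 → different blocks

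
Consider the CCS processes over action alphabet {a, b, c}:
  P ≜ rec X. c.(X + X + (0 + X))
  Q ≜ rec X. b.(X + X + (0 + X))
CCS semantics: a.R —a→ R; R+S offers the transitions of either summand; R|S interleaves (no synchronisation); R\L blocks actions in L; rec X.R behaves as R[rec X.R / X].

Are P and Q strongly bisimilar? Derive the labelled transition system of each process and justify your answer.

not bisimilar

Reachable graph of P (2 states):
  u0 = rec X. c.(X + X + (0 + X)) → -c-> u1
  u1 = (rec X. c.(X + X + (0 + X))) + (rec X. c.(X + X + (0 + X))) + (0 + (rec X. c.(X + X + (0 + X)))) → -c-> u1
Reachable graph of Q (2 states):
  v0 = rec X. b.(X + X + (0 + X)) → -b-> v1
  v1 = (rec X. b.(X + X + (0 + X))) + (rec X. b.(X + X + (0 + X))) + (0 + (rec X. b.(X + X + (0 + X)))) → -b-> v1
Partition-refinement fixed point:
  B0 = {u0, u1}
  B1 = {v0, v1}
u0 ∈ B0, v0 ∈ B1 → different blocks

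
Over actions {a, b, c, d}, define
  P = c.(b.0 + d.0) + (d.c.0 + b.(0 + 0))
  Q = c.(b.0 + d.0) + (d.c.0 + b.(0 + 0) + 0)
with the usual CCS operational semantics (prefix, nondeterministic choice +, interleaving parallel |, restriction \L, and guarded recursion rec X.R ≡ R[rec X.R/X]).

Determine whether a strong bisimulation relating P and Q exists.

YES

LTS(P): 5 reachable states
  u0 = c.(b.0 + d.0) + (d.c.0 + b.(0 + 0)) has moves =b=> u1, =c=> u2, =d=> u3
  u1 = 0 + 0 has moves ·
  u2 = b.0 + d.0 has moves =b=> u4, =d=> u4
  u3 = c.0 has moves =c=> u4
  u4 = 0 has moves ·
LTS(Q): 5 reachable states
  v0 = c.(b.0 + d.0) + (d.c.0 + b.(0 + 0) + 0) has moves =b=> v1, =c=> v2, =d=> v3
  v1 = 0 + 0 has moves ·
  v2 = b.0 + d.0 has moves =b=> v4, =d=> v4
  v3 = c.0 has moves =c=> v4
  v4 = 0 has moves ·
Partition-refinement fixed point:
  B0 = {u0, v0}
  B1 = {u3, v3}
  B2 = {u1, u4, v1, v4}
  B3 = {u2, v2}
u0 ∈ B0, v0 ∈ B0 → same block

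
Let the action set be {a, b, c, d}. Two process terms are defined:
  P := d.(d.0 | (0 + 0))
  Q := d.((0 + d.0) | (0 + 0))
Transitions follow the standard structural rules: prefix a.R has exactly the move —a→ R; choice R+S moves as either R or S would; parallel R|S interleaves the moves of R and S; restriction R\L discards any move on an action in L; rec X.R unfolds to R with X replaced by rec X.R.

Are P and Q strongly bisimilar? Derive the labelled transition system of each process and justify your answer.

P's transition system — 3 states:
  s0 = d.(d.0 | (0 + 0)) has moves -d-> s1
  s1 = d.0 | (0 + 0) has moves -d-> s2
  s2 = 0 | (0 + 0) has moves stopped
Q's transition system — 3 states:
  t0 = d.((0 + d.0) | (0 + 0)) has moves -d-> t1
  t1 = (0 + d.0) | (0 + 0) has moves -d-> t2
  t2 = 0 | (0 + 0) has moves stopped
Bisimilarity quotient blocks:
  B0 = {s0, t0}
  B1 = {s1, t1}
  B2 = {s2, t2}
s0 ∈ B0, t0 ∈ B0 → same block

P ~ Q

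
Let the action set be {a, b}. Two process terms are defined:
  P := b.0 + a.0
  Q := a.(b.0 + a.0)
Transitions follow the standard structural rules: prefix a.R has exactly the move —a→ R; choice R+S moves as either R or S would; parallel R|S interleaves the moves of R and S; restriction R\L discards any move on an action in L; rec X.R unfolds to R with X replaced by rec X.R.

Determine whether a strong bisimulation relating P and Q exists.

Reachable graph of P (2 states):
  s0 = b.0 + a.0 :: -a-> s1, -b-> s1
  s1 = 0 :: ∅
Reachable graph of Q (3 states):
  t0 = a.(b.0 + a.0) :: -a-> t1
  t1 = b.0 + a.0 :: -a-> t2, -b-> t2
  t2 = 0 :: ∅
Coarsest stable partition (strong bisimilarity classes):
  B0 = {s0, t1}
  B1 = {s1, t2}
  B2 = {t0}
s0 ∈ B0, t0 ∈ B2 → different blocks

NO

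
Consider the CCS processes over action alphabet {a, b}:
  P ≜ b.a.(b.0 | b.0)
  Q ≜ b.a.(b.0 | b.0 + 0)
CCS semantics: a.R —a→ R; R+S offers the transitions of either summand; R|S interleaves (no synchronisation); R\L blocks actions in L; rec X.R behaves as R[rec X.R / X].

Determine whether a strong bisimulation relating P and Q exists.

YES

LTS(P): 6 reachable states
  s0 = b.a.(b.0 | b.0) ⊢ --b--▸ s1
  s1 = a.(b.0 | b.0) ⊢ --a--▸ s2
  s2 = b.0 | b.0 ⊢ --b--▸ s3, --b--▸ s4
  s3 = 0 | b.0 ⊢ --b--▸ s5
  s4 = b.0 | 0 ⊢ --b--▸ s5
  s5 = 0 | 0 ⊢ deadlocked
LTS(Q): 6 reachable states
  t0 = b.a.(b.0 | b.0 + 0) ⊢ --b--▸ t1
  t1 = a.(b.0 | b.0 + 0) ⊢ --a--▸ t2
  t2 = b.0 | b.0 + 0 ⊢ --b--▸ t3, --b--▸ t4
  t3 = 0 | b.0 ⊢ --b--▸ t5
  t4 = b.0 | 0 ⊢ --b--▸ t5
  t5 = 0 | 0 ⊢ deadlocked
Partition-refinement fixed point:
  B0 = {s0, t0}
  B1 = {s1, t1}
  B2 = {s2, t2}
  B3 = {s3, s4, t3, t4}
  B4 = {s5, t5}
s0 ∈ B0, t0 ∈ B0 → same block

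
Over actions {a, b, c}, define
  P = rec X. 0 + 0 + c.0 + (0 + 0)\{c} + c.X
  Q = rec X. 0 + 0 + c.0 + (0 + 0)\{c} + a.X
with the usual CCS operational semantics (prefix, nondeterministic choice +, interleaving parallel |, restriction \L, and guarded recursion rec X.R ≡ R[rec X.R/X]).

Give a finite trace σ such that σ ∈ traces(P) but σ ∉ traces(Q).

Reachable graph of P (2 states):
  s0 = rec X. 0 + 0 + c.0 + (0 + 0)\{c} + c.X ⊢ --c--▸ s0, --c--▸ s1
  s1 = 0 ⊢ (no moves)
Reachable graph of Q (2 states):
  t0 = rec X. 0 + 0 + c.0 + (0 + 0)\{c} + a.X ⊢ --a--▸ t0, --c--▸ t1
  t1 = 0 ⊢ (no moves)
Executing cc from P (initial set {s0}):
  [1] c ⇒ {s0, s1}
  [2] c ⇒ {s0, s1}
  P completes σ.
Executing cc from Q (initial set {t0}):
  [1] c ⇒ {t1}
  [2] c ⇒ ∅ (Q stuck)

cc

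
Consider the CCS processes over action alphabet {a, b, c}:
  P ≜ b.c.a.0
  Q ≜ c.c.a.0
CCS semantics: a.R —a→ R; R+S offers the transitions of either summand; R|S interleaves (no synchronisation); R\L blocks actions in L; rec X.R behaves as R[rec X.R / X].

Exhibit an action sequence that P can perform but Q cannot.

Reachable graph of P (4 states):
  m0 = b.c.a.0 has moves --b--▸ m1
  m1 = c.a.0 has moves --c--▸ m2
  m2 = a.0 has moves --a--▸ m3
  m3 = 0 has moves (no moves)
Reachable graph of Q (4 states):
  n0 = c.c.a.0 has moves --c--▸ n1
  n1 = c.a.0 has moves --c--▸ n2
  n2 = a.0 has moves --a--▸ n3
  n3 = 0 has moves (no moves)
Trace ⟨b⟩ through P, begin at {m0}:
  after b @ step 1: {m1}
  — P admits the full trace.
Trace ⟨b⟩ through Q, begin at {n0}:
  after b @ step 1: no successor for Q

b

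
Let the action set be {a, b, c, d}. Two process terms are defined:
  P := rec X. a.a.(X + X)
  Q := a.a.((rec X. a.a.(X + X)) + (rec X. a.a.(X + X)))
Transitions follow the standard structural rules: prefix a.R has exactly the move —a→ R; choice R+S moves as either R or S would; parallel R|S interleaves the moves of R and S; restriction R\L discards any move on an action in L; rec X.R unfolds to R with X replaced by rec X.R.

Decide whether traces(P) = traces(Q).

trace-equivalent

LTS(P): 3 reachable states
  p0 = rec X. a.a.(X + X) → ··a··> p1
  p1 = a.((rec X. a.a.(X + X)) + (rec X. a.a.(X + X))) → ··a··> p2
  p2 = (rec X. a.a.(X + X)) + (rec X. a.a.(X + X)) → ··a··> p1
LTS(Q): 3 reachable states
  q0 = a.a.((rec X. a.a.(X + X)) + (rec X. a.a.(X + X))) → ··a··> q1
  q1 = a.((rec X. a.a.(X + X)) + (rec X. a.a.(X + X))) → ··a··> q2
  q2 = (rec X. a.a.(X + X)) + (rec X. a.a.(X + X)) → ··a··> q1
Coarsest stable partition (strong bisimilarity classes):
  B0 = {p0, p1, p2, q0, q1, q2}
p0 ∈ B0, q0 ∈ B0 → same block
Bisimilar ⇒ trace-equivalent.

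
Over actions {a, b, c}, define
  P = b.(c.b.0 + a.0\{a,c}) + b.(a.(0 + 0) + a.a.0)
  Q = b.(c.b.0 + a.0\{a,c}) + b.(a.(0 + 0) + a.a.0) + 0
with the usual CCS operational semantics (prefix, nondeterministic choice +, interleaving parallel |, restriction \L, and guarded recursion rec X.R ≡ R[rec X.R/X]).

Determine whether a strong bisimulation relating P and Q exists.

P ~ Q

LTS(P): 8 reachable states
  p0 = b.(c.b.0 + a.0\{a,c}) + b.(a.(0 + 0) + a.a.0) → --b--▸ p1, --b--▸ p2
  p1 = a.(0 + 0) + a.a.0 → --a--▸ p3, --a--▸ p4
  p2 = c.b.0 + a.0\{a,c} → --a--▸ p5, --c--▸ p6
  p3 = 0 + 0 → ∅
  p4 = a.0 → --a--▸ p7
  p5 = 0\{a,c} → ∅
  p6 = b.0 → --b--▸ p7
  p7 = 0 → ∅
LTS(Q): 8 reachable states
  q0 = b.(c.b.0 + a.0\{a,c}) + b.(a.(0 + 0) + a.a.0) + 0 → --b--▸ q1, --b--▸ q2
  q1 = a.(0 + 0) + a.a.0 → --a--▸ q3, --a--▸ q4
  q2 = c.b.0 + a.0\{a,c} → --a--▸ q5, --c--▸ q6
  q3 = 0 + 0 → ∅
  q4 = a.0 → --a--▸ q7
  q5 = 0\{a,c} → ∅
  q6 = b.0 → --b--▸ q7
  q7 = 0 → ∅
Partition-refinement fixed point:
  B0 = {p0, q0}
  B1 = {p1, q1}
  B2 = {p3, p5, p7, q3, q5, q7}
  B3 = {p4, q4}
  B4 = {p2, q2}
  B5 = {p6, q6}
p0 ∈ B0, q0 ∈ B0 → same block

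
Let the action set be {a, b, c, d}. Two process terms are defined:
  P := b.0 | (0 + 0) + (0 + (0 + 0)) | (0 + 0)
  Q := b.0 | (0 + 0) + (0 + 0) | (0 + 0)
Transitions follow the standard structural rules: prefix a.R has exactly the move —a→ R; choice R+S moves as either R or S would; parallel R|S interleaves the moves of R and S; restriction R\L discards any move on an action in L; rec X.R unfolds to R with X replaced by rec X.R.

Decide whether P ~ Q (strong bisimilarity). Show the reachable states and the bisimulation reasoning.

bisimilar

LTS(P): 2 reachable states
  p0 = b.0 | (0 + 0) + (0 + (0 + 0)) | (0 + 0) ⊢ —b→ p1
  p1 = 0 | (0 + 0) ⊢ stopped
LTS(Q): 2 reachable states
  q0 = b.0 | (0 + 0) + (0 + 0) | (0 + 0) ⊢ —b→ q1
  q1 = 0 | (0 + 0) ⊢ stopped
Coarsest stable partition (strong bisimilarity classes):
  B0 = {p0, q0}
  B1 = {p1, q1}
p0 ∈ B0, q0 ∈ B0 → same block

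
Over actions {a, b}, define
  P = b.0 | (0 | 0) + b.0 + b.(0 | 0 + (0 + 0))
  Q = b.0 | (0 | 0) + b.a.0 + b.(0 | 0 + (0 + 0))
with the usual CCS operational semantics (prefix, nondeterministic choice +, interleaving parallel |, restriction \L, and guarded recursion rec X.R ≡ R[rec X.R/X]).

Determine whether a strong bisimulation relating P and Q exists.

LTS(P): 4 reachable states
  m0 = b.0 | (0 | 0) + b.0 + b.(0 | 0 + (0 + 0)) ⊢ ··b··> m1, ··b··> m2, ··b··> m3
  m1 = 0 ⊢ deadlocked
  m2 = 0 | (0 | 0) ⊢ deadlocked
  m3 = 0 | 0 + (0 + 0) ⊢ deadlocked
LTS(Q): 5 reachable states
  n0 = b.0 | (0 | 0) + b.a.0 + b.(0 | 0 + (0 + 0)) ⊢ ··b··> n1, ··b··> n2, ··b··> n3
  n1 = 0 | (0 | 0) ⊢ deadlocked
  n2 = 0 | 0 + (0 + 0) ⊢ deadlocked
  n3 = a.0 ⊢ ··a··> n4
  n4 = 0 ⊢ deadlocked
Coarsest stable partition (strong bisimilarity classes):
  B0 = {m0}
  B1 = {m1, m2, m3, n1, n2, n4}
  B2 = {n0}
  B3 = {n3}
m0 ∈ B0, n0 ∈ B2 → different blocks

NO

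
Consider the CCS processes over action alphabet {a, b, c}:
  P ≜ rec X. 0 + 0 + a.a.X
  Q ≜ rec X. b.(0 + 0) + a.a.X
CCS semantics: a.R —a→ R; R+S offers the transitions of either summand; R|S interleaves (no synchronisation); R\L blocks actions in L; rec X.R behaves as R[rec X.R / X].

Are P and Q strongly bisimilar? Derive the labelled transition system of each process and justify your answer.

P's transition system — 2 states:
  u0 = rec X. 0 + 0 + a.a.X :: =a=> u1
  u1 = a.(rec X. 0 + 0 + a.a.X) :: =a=> u0
Q's transition system — 3 states:
  v0 = rec X. b.(0 + 0) + a.a.X :: =a=> v1, =b=> v2
  v1 = a.(rec X. b.(0 + 0) + a.a.X) :: =a=> v0
  v2 = 0 + 0 :: ·
Bisimilarity quotient blocks:
  B0 = {u0, u1}
  B1 = {v0}
  B2 = {v1}
  B3 = {v2}
u0 ∈ B0, v0 ∈ B1 → different blocks

NO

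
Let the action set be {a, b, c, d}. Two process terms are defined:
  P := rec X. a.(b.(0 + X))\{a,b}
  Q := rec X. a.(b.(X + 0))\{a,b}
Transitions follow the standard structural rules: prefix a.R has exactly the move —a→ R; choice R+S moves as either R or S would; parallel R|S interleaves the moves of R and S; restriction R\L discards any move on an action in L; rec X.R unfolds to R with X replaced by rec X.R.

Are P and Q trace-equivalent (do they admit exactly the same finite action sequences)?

P's transition system — 2 states:
  m0 = rec X. a.(b.(0 + X))\{a,b} | --a--▸ m1
  m1 = (b.(0 + (rec X. a.(b.(0 + X))\{a,b})))\{a,b} | stopped
Q's transition system — 2 states:
  n0 = rec X. a.(b.(X + 0))\{a,b} | --a--▸ n1
  n1 = (b.((rec X. a.(b.(X + 0))\{a,b}) + 0))\{a,b} | stopped
Coarsest stable partition (strong bisimilarity classes):
  B0 = {m0, n0}
  B1 = {m1, n1}
m0 ∈ B0, n0 ∈ B0 → same block
Bisimilar ⇒ trace-equivalent.

traces(P) = traces(Q)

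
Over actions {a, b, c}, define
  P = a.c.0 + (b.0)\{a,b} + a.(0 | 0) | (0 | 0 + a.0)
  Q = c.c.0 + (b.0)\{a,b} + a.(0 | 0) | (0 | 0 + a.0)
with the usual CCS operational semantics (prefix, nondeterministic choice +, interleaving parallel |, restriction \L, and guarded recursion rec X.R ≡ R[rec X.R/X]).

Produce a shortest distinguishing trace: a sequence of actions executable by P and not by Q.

ac

LTS(P): 6 reachable states
  p0 = a.c.0 + (b.0)\{a,b} + a.(0 | 0) | (0 | 0 + a.0) | —a→ p1, —a→ p2, —a→ p3
  p1 = 0 | 0 | (0 | 0 + a.0) | —a→ p4
  p2 = a.(0 | 0) | 0 | —a→ p4
  p3 = c.0 | —c→ p5
  p4 = 0 | 0 | 0 | deadlocked
  p5 = 0 | deadlocked
LTS(Q): 6 reachable states
  q0 = c.c.0 + (b.0)\{a,b} + a.(0 | 0) | (0 | 0 + a.0) | —a→ q1, —a→ q2, —c→ q3
  q1 = 0 | 0 | (0 | 0 + a.0) | —a→ q4
  q2 = a.(0 | 0) | 0 | —a→ q4
  q3 = c.0 | —c→ q5
  q4 = 0 | 0 | 0 | deadlocked
  q5 = 0 | deadlocked
Trace ⟨ac⟩ through P, begin at {p0}:
  after a @ step 1: {p1, p2, p3}
  after c @ step 2: {p5}
  ✓ P
Trace ⟨ac⟩ through Q, begin at {q0}:
  after a @ step 1: {q1, q2}
  after c @ step 2: no successor for Q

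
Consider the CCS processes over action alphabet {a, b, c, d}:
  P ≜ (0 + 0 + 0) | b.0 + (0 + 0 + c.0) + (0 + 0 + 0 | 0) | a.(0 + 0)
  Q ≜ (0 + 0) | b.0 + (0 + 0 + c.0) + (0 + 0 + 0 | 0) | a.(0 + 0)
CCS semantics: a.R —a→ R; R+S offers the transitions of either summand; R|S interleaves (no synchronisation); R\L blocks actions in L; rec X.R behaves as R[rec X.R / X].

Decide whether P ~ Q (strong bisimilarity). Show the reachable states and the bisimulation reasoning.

Reachable graph of P (4 states):
  u0 = (0 + 0 + 0) | b.0 + (0 + 0 + c.0) + (0 + 0 + 0 | 0) | a.(0 + 0) ⊢ ··a··> u1, ··b··> u2, ··c··> u3
  u1 = (0 + 0 + 0 | 0) | (0 + 0) ⊢ (no moves)
  u2 = (0 + 0 + 0) | 0 ⊢ (no moves)
  u3 = 0 ⊢ (no moves)
Reachable graph of Q (4 states):
  v0 = (0 + 0) | b.0 + (0 + 0 + c.0) + (0 + 0 + 0 | 0) | a.(0 + 0) ⊢ ··a··> v1, ··b··> v2, ··c··> v3
  v1 = (0 + 0 + 0 | 0) | (0 + 0) ⊢ (no moves)
  v2 = (0 + 0) | 0 ⊢ (no moves)
  v3 = 0 ⊢ (no moves)
Coarsest stable partition (strong bisimilarity classes):
  B0 = {u0, v0}
  B1 = {u1, u2, u3, v1, v2, v3}
u0 ∈ B0, v0 ∈ B0 → same block

YES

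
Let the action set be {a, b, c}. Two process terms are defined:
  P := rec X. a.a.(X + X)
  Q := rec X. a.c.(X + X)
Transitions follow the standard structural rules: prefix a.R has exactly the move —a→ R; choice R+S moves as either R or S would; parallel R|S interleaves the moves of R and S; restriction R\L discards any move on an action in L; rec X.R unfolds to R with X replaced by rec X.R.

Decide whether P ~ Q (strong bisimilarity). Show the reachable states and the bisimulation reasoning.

P's transition system — 3 states:
  m0 = rec X. a.a.(X + X) | --a--▸ m1
  m1 = a.((rec X. a.a.(X + X)) + (rec X. a.a.(X + X))) | --a--▸ m2
  m2 = (rec X. a.a.(X + X)) + (rec X. a.a.(X + X)) | --a--▸ m1
Q's transition system — 3 states:
  n0 = rec X. a.c.(X + X) | --a--▸ n1
  n1 = c.((rec X. a.c.(X + X)) + (rec X. a.c.(X + X))) | --c--▸ n2
  n2 = (rec X. a.c.(X + X)) + (rec X. a.c.(X + X)) | --a--▸ n1
Partition-refinement fixed point:
  B0 = {m0, m1, m2}
  B1 = {n0, n2}
  B2 = {n1}
m0 ∈ B0, n0 ∈ B1 → different blocks

NO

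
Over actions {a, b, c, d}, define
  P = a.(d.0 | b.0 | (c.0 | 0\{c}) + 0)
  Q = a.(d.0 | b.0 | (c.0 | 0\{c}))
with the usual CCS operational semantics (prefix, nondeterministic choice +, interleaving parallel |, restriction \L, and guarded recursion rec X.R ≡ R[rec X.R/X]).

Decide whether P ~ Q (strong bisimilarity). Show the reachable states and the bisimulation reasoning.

bisimilar

P's transition system — 9 states:
  p0 = a.(d.0 | b.0 | (c.0 | 0\{c}) + 0) has moves ··a··> p1
  p1 = d.0 | b.0 | (c.0 | 0\{c}) + 0 has moves ··b··> p2, ··c··> p3, ··d··> p4
  p2 = d.0 | 0 | (c.0 | 0\{c}) has moves ··c··> p5, ··d··> p6
  p3 = d.0 | b.0 | (0 | 0\{c}) has moves ··b··> p5, ··d··> p7
  p4 = 0 | b.0 | (c.0 | 0\{c}) has moves ··b··> p6, ··c··> p7
  p5 = d.0 | 0 | (0 | 0\{c}) has moves ··d··> p8
  p6 = 0 | 0 | (c.0 | 0\{c}) has moves ··c··> p8
  p7 = 0 | b.0 | (0 | 0\{c}) has moves ··b··> p8
  p8 = 0 | 0 | (0 | 0\{c}) has moves deadlocked
Q's transition system — 9 states:
  q0 = a.(d.0 | b.0 | (c.0 | 0\{c})) has moves ··a··> q1
  q1 = d.0 | b.0 | (c.0 | 0\{c}) has moves ··b··> q2, ··c··> q3, ··d··> q4
  q2 = d.0 | 0 | (c.0 | 0\{c}) has moves ··c··> q5, ··d··> q6
  q3 = d.0 | b.0 | (0 | 0\{c}) has moves ··b··> q5, ··d··> q7
  q4 = 0 | b.0 | (c.0 | 0\{c}) has moves ··b··> q6, ··c··> q7
  q5 = d.0 | 0 | (0 | 0\{c}) has moves ··d··> q8
  q6 = 0 | 0 | (c.0 | 0\{c}) has moves ··c··> q8
  q7 = 0 | b.0 | (0 | 0\{c}) has moves ··b··> q8
  q8 = 0 | 0 | (0 | 0\{c}) has moves deadlocked
Coarsest stable partition (strong bisimilarity classes):
  B0 = {p0, q0}
  B1 = {p1, q1}
  B2 = {p2, q2}
  B3 = {p6, q6}
  B4 = {p8, q8}
  B5 = {p5, q5}
  B6 = {p4, q4}
  B7 = {p7, q7}
  B8 = {p3, q3}
p0 ∈ B0, q0 ∈ B0 → same block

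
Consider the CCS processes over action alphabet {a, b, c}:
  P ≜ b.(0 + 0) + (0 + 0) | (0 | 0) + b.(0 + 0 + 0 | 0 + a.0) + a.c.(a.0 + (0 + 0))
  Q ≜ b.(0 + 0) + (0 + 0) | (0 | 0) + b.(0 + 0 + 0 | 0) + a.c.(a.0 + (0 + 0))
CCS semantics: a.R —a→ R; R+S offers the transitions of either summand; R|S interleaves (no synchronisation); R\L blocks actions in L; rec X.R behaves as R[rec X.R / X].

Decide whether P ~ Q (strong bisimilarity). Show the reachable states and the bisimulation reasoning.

P's transition system — 6 states:
  p0 = b.(0 + 0) + (0 + 0) | (0 | 0) + b.(0 + 0 + 0 | 0 + a.0) + a.c.(a.0 + (0 + 0)) :: ··a··> p1, ··b··> p2, ··b··> p3
  p1 = c.(a.0 + (0 + 0)) :: ··c··> p4
  p2 = 0 + 0 :: ∅
  p3 = 0 + 0 + 0 | 0 + a.0 :: ··a··> p5
  p4 = a.0 + (0 + 0) :: ··a··> p5
  p5 = 0 :: ∅
Q's transition system — 6 states:
  q0 = b.(0 + 0) + (0 + 0) | (0 | 0) + b.(0 + 0 + 0 | 0) + a.c.(a.0 + (0 + 0)) :: ··a··> q1, ··b··> q2, ··b··> q3
  q1 = c.(a.0 + (0 + 0)) :: ··c··> q4
  q2 = 0 + 0 :: ∅
  q3 = 0 + 0 + 0 | 0 :: ∅
  q4 = a.0 + (0 + 0) :: ··a··> q5
  q5 = 0 :: ∅
Bisimilarity quotient blocks:
  B0 = {p0}
  B1 = {p1, q1}
  B2 = {p3, p4, q4}
  B3 = {p2, p5, q2, q3, q5}
  B4 = {q0}
p0 ∈ B0, q0 ∈ B4 → different blocks

not bisimilar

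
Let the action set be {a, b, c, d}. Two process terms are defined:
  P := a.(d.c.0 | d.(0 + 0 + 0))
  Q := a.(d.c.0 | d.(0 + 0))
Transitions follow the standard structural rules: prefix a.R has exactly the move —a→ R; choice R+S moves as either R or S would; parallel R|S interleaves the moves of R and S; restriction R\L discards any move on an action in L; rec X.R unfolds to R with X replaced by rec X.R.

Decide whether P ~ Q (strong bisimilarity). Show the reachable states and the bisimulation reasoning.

LTS(P): 7 reachable states
  p0 = a.(d.c.0 | d.(0 + 0 + 0)) → —a→ p1
  p1 = d.c.0 | d.(0 + 0 + 0) → —d→ p2, —d→ p3
  p2 = c.0 | d.(0 + 0 + 0) → —c→ p4, —d→ p5
  p3 = d.c.0 | (0 + 0 + 0) → —d→ p5
  p4 = 0 | d.(0 + 0 + 0) → —d→ p6
  p5 = c.0 | (0 + 0 + 0) → —c→ p6
  p6 = 0 | (0 + 0 + 0) → deadlocked
LTS(Q): 7 reachable states
  q0 = a.(d.c.0 | d.(0 + 0)) → —a→ q1
  q1 = d.c.0 | d.(0 + 0) → —d→ q2, —d→ q3
  q2 = c.0 | d.(0 + 0) → —c→ q4, —d→ q5
  q3 = d.c.0 | (0 + 0) → —d→ q5
  q4 = 0 | d.(0 + 0) → —d→ q6
  q5 = c.0 | (0 + 0) → —c→ q6
  q6 = 0 | (0 + 0) → deadlocked
Bisimilarity quotient blocks:
  B0 = {p0, q0}
  B1 = {p1, q1}
  B2 = {p2, q2}
  B3 = {p5, q5}
  B4 = {p6, q6}
  B5 = {p4, q4}
  B6 = {p3, q3}
p0 ∈ B0, q0 ∈ B0 → same block

P ~ Q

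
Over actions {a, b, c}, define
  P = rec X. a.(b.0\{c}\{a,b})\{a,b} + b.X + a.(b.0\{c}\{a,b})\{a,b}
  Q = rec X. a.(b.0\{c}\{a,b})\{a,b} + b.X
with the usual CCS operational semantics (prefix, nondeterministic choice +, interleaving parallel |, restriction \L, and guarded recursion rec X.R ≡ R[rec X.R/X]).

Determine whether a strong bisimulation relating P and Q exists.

LTS(P): 2 reachable states
  m0 = rec X. a.(b.0\{c}\{a,b})\{a,b} + b.X + a.(b.0\{c}\{a,b})\{a,b} | -a-> m1, -b-> m0
  m1 = (b.0\{c}\{a,b})\{a,b} | ∅
LTS(Q): 2 reachable states
  n0 = rec X. a.(b.0\{c}\{a,b})\{a,b} + b.X | -a-> n1, -b-> n0
  n1 = (b.0\{c}\{a,b})\{a,b} | ∅
Partition-refinement fixed point:
  B0 = {m0, n0}
  B1 = {m1, n1}
m0 ∈ B0, n0 ∈ B0 → same block

YES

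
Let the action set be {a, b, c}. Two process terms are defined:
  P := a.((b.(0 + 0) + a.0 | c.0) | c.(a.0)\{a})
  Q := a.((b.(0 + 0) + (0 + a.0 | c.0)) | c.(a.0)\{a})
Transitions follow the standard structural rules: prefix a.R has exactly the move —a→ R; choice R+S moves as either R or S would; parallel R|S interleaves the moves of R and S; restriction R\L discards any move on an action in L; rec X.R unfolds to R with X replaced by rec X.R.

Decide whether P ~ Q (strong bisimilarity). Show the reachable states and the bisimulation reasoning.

P ~ Q

Reachable graph of P (11 states):
  u0 = a.((b.(0 + 0) + a.0 | c.0) | c.(a.0)\{a}) | -a-> u1
  u1 = (b.(0 + 0) + a.0 | c.0) | c.(a.0)\{a} | -a-> u2, -b-> u3, -c-> u4, -c-> u5
  u2 = 0 | c.0 | c.(a.0)\{a} | -c-> u6, -c-> u7
  u3 = (0 + 0) | c.(a.0)\{a} | -c-> u8
  u4 = (b.(0 + 0) + a.0 | c.0) | (a.0)\{a} | -a-> u7, -b-> u8, -c-> u9
  u5 = a.0 | 0 | c.(a.0)\{a} | -a-> u6, -c-> u9
  u6 = 0 | 0 | c.(a.0)\{a} | -c-> u10
  u7 = 0 | c.0 | (a.0)\{a} | -c-> u10
  u8 = (0 + 0) | (a.0)\{a} | ·
  u9 = a.0 | 0 | (a.0)\{a} | -a-> u10
  u10 = 0 | 0 | (a.0)\{a} | ·
Reachable graph of Q (11 states):
  v0 = a.((b.(0 + 0) + (0 + a.0 | c.0)) | c.(a.0)\{a}) | -a-> v1
  v1 = (b.(0 + 0) + (0 + a.0 | c.0)) | c.(a.0)\{a} | -a-> v2, -b-> v3, -c-> v4, -c-> v5
  v2 = 0 | c.0 | c.(a.0)\{a} | -c-> v6, -c-> v7
  v3 = (0 + 0) | c.(a.0)\{a} | -c-> v8
  v4 = (b.(0 + 0) + (0 + a.0 | c.0)) | (a.0)\{a} | -a-> v7, -b-> v8, -c-> v9
  v5 = a.0 | 0 | c.(a.0)\{a} | -a-> v6, -c-> v9
  v6 = 0 | 0 | c.(a.0)\{a} | -c-> v10
  v7 = 0 | c.0 | (a.0)\{a} | -c-> v10
  v8 = (0 + 0) | (a.0)\{a} | ·
  v9 = a.0 | 0 | (a.0)\{a} | -a-> v10
  v10 = 0 | 0 | (a.0)\{a} | ·
Bisimilarity quotient blocks:
  B0 = {u0, v0}
  B1 = {u1, v1}
  B2 = {u2, v2}
  B3 = {u3, u6, u7, v3, v6, v7}
  B4 = {u10, u8, v10, v8}
  B5 = {u4, v4}
  B6 = {u9, v9}
  B7 = {u5, v5}
u0 ∈ B0, v0 ∈ B0 → same block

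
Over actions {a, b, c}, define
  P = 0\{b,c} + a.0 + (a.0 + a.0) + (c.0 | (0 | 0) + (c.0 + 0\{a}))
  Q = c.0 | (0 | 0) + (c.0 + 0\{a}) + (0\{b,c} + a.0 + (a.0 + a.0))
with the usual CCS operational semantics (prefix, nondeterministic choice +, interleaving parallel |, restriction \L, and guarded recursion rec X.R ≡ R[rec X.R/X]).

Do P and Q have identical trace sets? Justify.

traces(P) = traces(Q)

P's transition system — 3 states:
  p0 = 0\{b,c} + a.0 + (a.0 + a.0) + (c.0 | (0 | 0) + (c.0 + 0\{a})) has moves —a→ p1, —c→ p1, —c→ p2
  p1 = 0 has moves (no moves)
  p2 = 0 | (0 | 0) has moves (no moves)
Q's transition system — 3 states:
  q0 = c.0 | (0 | 0) + (c.0 + 0\{a}) + (0\{b,c} + a.0 + (a.0 + a.0)) has moves —a→ q1, —c→ q1, —c→ q2
  q1 = 0 has moves (no moves)
  q2 = 0 | (0 | 0) has moves (no moves)
Bisimilarity quotient blocks:
  B0 = {p0, q0}
  B1 = {p1, p2, q1, q2}
p0 ∈ B0, q0 ∈ B0 → same block
Bisimilar ⇒ trace-equivalent.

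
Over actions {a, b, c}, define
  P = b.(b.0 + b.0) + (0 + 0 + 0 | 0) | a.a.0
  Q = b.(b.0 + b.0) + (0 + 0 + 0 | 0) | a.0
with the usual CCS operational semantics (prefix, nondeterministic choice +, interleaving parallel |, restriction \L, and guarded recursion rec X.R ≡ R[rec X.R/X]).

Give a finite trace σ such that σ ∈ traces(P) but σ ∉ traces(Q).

Reachable graph of P (5 states):
  s0 = b.(b.0 + b.0) + (0 + 0 + 0 | 0) | a.a.0 | --a--▸ s1, --b--▸ s2
  s1 = (0 + 0 + 0 | 0) | a.0 | --a--▸ s3
  s2 = b.0 + b.0 | --b--▸ s4
  s3 = (0 + 0 + 0 | 0) | 0 | deadlocked
  s4 = 0 | deadlocked
Reachable graph of Q (4 states):
  t0 = b.(b.0 + b.0) + (0 + 0 + 0 | 0) | a.0 | --a--▸ t1, --b--▸ t2
  t1 = (0 + 0 + 0 | 0) | 0 | deadlocked
  t2 = b.0 + b.0 | --b--▸ t3
  t3 = 0 | deadlocked
Run σ = ⟨aa⟩ on P: start {s0}
  [1] a ⇒ {s1}
  [2] a ⇒ {s3}
  P completes σ.
Run σ = ⟨aa⟩ on Q: start {t0}
  [1] a ⇒ {t1}
  [2] a ⇒ ∅  — Q cannot continue

aa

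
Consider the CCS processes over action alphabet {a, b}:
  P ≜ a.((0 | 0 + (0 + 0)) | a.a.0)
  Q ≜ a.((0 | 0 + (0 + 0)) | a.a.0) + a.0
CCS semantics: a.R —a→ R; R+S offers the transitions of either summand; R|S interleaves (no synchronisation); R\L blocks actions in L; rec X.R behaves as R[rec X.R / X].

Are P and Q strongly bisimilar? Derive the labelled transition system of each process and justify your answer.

P ≁ Q

Reachable graph of P (4 states):
  u0 = a.((0 | 0 + (0 + 0)) | a.a.0) has moves -a-> u1
  u1 = (0 | 0 + (0 + 0)) | a.a.0 has moves -a-> u2
  u2 = (0 | 0 + (0 + 0)) | a.0 has moves -a-> u3
  u3 = (0 | 0 + (0 + 0)) | 0 has moves stopped
Reachable graph of Q (5 states):
  v0 = a.((0 | 0 + (0 + 0)) | a.a.0) + a.0 has moves -a-> v1, -a-> v2
  v1 = (0 | 0 + (0 + 0)) | a.a.0 has moves -a-> v3
  v2 = 0 has moves stopped
  v3 = (0 | 0 + (0 + 0)) | a.0 has moves -a-> v4
  v4 = (0 | 0 + (0 + 0)) | 0 has moves stopped
Bisimilarity quotient blocks:
  B0 = {u0}
  B1 = {u1, v1}
  B2 = {u2, v3}
  B3 = {u3, v2, v4}
  B4 = {v0}
u0 ∈ B0, v0 ∈ B4 → different blocks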